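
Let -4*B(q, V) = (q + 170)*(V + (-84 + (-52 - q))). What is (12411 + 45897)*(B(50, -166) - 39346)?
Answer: -1165343688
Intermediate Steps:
B(q, V) = -(170 + q)*(-136 + V - q)/4 (B(q, V) = -(q + 170)*(V + (-84 + (-52 - q)))/4 = -(170 + q)*(V + (-136 - q))/4 = -(170 + q)*(-136 + V - q)/4)
(12411 + 45897)*(B(50, -166) - 39346) = (12411 + 45897)*((5780 - 85/2*(-166) + (¼)*50² + (153/2)*50 - ¼*(-166)*50) - 39346) = 58308*((5780 + 7055 + (¼)*2500 + 3825 + 2075) - 39346) = 58308*((5780 + 7055 + 625 + 3825 + 2075) - 39346) = 58308*(19360 - 39346) = 58308*(-19986) = -1165343688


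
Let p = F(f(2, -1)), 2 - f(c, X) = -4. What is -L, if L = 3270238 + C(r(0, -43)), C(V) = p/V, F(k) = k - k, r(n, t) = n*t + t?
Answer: -3270238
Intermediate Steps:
f(c, X) = 6 (f(c, X) = 2 - 1*(-4) = 2 + 4 = 6)
r(n, t) = t + n*t
F(k) = 0
p = 0
C(V) = 0 (C(V) = 0/V = 0)
L = 3270238 (L = 3270238 + 0 = 3270238)
-L = -1*3270238 = -3270238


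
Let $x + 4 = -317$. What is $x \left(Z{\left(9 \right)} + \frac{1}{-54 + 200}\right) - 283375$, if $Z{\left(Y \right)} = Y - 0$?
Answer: $- \frac{41794865}{146} \approx -2.8627 \cdot 10^{5}$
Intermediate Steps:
$x = -321$ ($x = -4 - 317 = -321$)
$Z{\left(Y \right)} = Y$ ($Z{\left(Y \right)} = Y + 0 = Y$)
$x \left(Z{\left(9 \right)} + \frac{1}{-54 + 200}\right) - 283375 = - 321 \left(9 + \frac{1}{-54 + 200}\right) - 283375 = - 321 \left(9 + \frac{1}{146}\right) - 283375 = \left(-321\right) \frac{1315}{146} - 283375 = - \frac{422115}{146} - 283375 = - \frac{41794865}{146}$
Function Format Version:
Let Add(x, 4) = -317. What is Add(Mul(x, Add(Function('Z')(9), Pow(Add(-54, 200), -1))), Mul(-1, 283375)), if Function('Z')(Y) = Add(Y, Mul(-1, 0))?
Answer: Rational(-41794865, 146) ≈ -2.8627e+5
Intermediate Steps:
x = -321 (x = Add(-4, -317) = -321)
Function('Z')(Y) = Y (Function('Z')(Y) = Add(Y, 0) = Y)
Add(Mul(x, Add(Function('Z')(9), Pow(Add(-54, 200), -1))), Mul(-1, 283375)) = Add(Mul(-321, Add(9, Pow(Add(-54, 200), -1))), Mul(-1, 283375)) = Add(Mul(-321, Add(9, Pow(146, -1))), -283375) = Add(Mul(-321, Add(9, Rational(1, 146))), -283375) = Add(Mul(-321, Rational(1315, 146)), -283375) = Add(Rational(-422115, 146), -283375) = Rational(-41794865, 146)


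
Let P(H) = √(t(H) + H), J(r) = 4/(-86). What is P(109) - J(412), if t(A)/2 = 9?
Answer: 2/43 + √127 ≈ 11.316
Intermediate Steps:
t(A) = 18 (t(A) = 2*9 = 18)
J(r) = -2/43 (J(r) = 4*(-1/86) = -2/43)
P(H) = √(18 + H)
P(109) - J(412) = √(18 + 109) - 1*(-2/43) = √127 + 2/43 = 2/43 + √127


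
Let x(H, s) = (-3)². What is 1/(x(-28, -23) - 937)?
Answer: -1/928 ≈ -0.0010776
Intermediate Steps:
x(H, s) = 9
1/(x(-28, -23) - 937) = 1/(9 - 937) = 1/(-928) = -1/928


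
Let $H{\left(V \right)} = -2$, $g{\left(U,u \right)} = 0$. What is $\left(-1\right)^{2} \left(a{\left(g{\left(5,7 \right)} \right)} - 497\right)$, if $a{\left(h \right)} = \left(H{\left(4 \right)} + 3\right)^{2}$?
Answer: $-496$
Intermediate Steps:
$a{\left(h \right)} = 1$ ($a{\left(h \right)} = \left(-2 + 3\right)^{2} = 1^{2} = 1$)
$\left(-1\right)^{2} \left(a{\left(g{\left(5,7 \right)} \right)} - 497\right) = \left(-1\right)^{2} \left(1 - 497\right) = 1 \left(-496\right) = -496$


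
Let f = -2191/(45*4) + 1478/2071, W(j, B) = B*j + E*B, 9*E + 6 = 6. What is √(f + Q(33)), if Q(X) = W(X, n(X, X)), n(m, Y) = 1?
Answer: √83152917745/62130 ≈ 4.6413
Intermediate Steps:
E = 0 (E = -⅔ + (⅑)*6 = -⅔ + ⅔ = 0)
W(j, B) = B*j (W(j, B) = B*j + 0*B = B*j + 0 = B*j)
f = -4271521/372780 (f = -2191/180 + 1478*(1/2071) = -2191*1/180 + 1478/2071 = -2191/180 + 1478/2071 = -4271521/372780 ≈ -11.459)
Q(X) = X (Q(X) = 1*X = X)
√(f + Q(33)) = √(-4271521/372780 + 33) = √(8030219/372780) = √83152917745/62130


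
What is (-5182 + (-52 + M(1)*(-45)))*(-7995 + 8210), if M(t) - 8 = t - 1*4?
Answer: -1173685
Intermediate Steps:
M(t) = 4 + t (M(t) = 8 + (t - 1*4) = 8 + (t - 4) = 8 + (-4 + t) = 4 + t)
(-5182 + (-52 + M(1)*(-45)))*(-7995 + 8210) = (-5182 + (-52 + (4 + 1)*(-45)))*(-7995 + 8210) = (-5182 + (-52 + 5*(-45)))*215 = (-5182 + (-52 - 225))*215 = (-5182 - 277)*215 = -5459*215 = -1173685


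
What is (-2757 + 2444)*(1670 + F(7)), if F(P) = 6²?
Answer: -533978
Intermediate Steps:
F(P) = 36
(-2757 + 2444)*(1670 + F(7)) = (-2757 + 2444)*(1670 + 36) = -313*1706 = -533978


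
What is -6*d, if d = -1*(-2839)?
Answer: -17034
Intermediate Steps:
d = 2839
-6*d = -6*2839 = -17034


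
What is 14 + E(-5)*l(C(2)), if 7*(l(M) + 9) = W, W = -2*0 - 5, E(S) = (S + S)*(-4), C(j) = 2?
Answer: -2622/7 ≈ -374.57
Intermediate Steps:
E(S) = -8*S (E(S) = (2*S)*(-4) = -8*S)
W = -5 (W = 0 - 5 = -5)
l(M) = -68/7 (l(M) = -9 + (⅐)*(-5) = -9 - 5/7 = -68/7)
14 + E(-5)*l(C(2)) = 14 - 8*(-5)*(-68/7) = 14 + 40*(-68/7) = 14 - 2720/7 = -2622/7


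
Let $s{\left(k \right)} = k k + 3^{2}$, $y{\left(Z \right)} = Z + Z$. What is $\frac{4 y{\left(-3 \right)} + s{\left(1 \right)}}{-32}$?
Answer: $\frac{7}{16} \approx 0.4375$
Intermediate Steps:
$y{\left(Z \right)} = 2 Z$
$s{\left(k \right)} = 9 + k^{2}$ ($s{\left(k \right)} = k^{2} + 9 = 9 + k^{2}$)
$\frac{4 y{\left(-3 \right)} + s{\left(1 \right)}}{-32} = \frac{4 \cdot 2 \left(-3\right) + \left(9 + 1^{2}\right)}{-32} = \left(4 \left(-6\right) + \left(9 + 1\right)\right) \left(- \frac{1}{32}\right) = \left(-24 + 10\right) \left(- \frac{1}{32}\right) = \left(-14\right) \left(- \frac{1}{32}\right) = \frac{7}{16}$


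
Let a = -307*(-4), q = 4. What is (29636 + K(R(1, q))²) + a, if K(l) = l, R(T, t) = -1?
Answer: 30865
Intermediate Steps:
a = 1228
(29636 + K(R(1, q))²) + a = (29636 + (-1)²) + 1228 = (29636 + 1) + 1228 = 29637 + 1228 = 30865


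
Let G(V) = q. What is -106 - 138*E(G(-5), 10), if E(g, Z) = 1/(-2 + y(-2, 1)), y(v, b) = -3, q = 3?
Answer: -392/5 ≈ -78.400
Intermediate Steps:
G(V) = 3
E(g, Z) = -1/5 (E(g, Z) = 1/(-2 - 3) = 1/(-5) = -1/5)
-106 - 138*E(G(-5), 10) = -106 - 138*(-1/5) = -106 + 138/5 = -392/5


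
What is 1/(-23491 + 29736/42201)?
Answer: -4689/110145995 ≈ -4.2571e-5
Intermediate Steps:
1/(-23491 + 29736/42201) = 1/(-23491 + 29736*(1/42201)) = 1/(-23491 + 3304/4689) = 1/(-110145995/4689) = -4689/110145995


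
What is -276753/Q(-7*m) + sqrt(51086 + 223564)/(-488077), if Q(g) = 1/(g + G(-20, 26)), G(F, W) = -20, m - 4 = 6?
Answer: 24907770 - 5*sqrt(10986)/488077 ≈ 2.4908e+7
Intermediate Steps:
m = 10 (m = 4 + 6 = 10)
Q(g) = 1/(-20 + g) (Q(g) = 1/(g - 20) = 1/(-20 + g))
-276753/Q(-7*m) + sqrt(51086 + 223564)/(-488077) = -276753/(1/(-20 - 7*10)) + sqrt(51086 + 223564)/(-488077) = -276753/(1/(-20 - 70)) + sqrt(274650)*(-1/488077) = -276753/(1/(-90)) + (5*sqrt(10986))*(-1/488077) = -276753/(-1/90) - 5*sqrt(10986)/488077 = -276753*(-90) - 5*sqrt(10986)/488077 = 24907770 - 5*sqrt(10986)/488077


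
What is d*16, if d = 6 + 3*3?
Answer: 240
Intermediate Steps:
d = 15 (d = 6 + 9 = 15)
d*16 = 15*16 = 240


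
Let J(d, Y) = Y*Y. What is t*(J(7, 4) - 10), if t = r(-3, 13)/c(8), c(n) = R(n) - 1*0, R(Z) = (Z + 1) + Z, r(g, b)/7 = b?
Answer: 546/17 ≈ 32.118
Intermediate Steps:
r(g, b) = 7*b
J(d, Y) = Y²
R(Z) = 1 + 2*Z (R(Z) = (1 + Z) + Z = 1 + 2*Z)
c(n) = 1 + 2*n (c(n) = (1 + 2*n) - 1*0 = (1 + 2*n) + 0 = 1 + 2*n)
t = 91/17 (t = (7*13)/(1 + 2*8) = 91/(1 + 16) = 91/17 ≈ 5.3529)
t*(J(7, 4) - 10) = 91*(4² - 10)/17 = 91*(16 - 10)/17 = (91/17)*6 = 546/17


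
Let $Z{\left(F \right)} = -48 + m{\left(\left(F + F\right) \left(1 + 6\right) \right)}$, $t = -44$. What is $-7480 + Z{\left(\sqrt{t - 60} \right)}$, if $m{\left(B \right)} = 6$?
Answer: $-7522$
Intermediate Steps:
$Z{\left(F \right)} = -42$ ($Z{\left(F \right)} = -48 + 6 = -42$)
$-7480 + Z{\left(\sqrt{t - 60} \right)} = -7480 - 42 = -7522$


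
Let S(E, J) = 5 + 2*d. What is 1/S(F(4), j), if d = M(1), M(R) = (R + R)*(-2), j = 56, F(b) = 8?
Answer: -⅓ ≈ -0.33333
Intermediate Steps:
M(R) = -4*R (M(R) = (2*R)*(-2) = -4*R)
d = -4 (d = -4*1 = -4)
S(E, J) = -3 (S(E, J) = 5 + 2*(-4) = 5 - 8 = -3)
1/S(F(4), j) = 1/(-3) = -⅓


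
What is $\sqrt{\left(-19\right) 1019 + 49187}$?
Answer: $3 \sqrt{3314} \approx 172.7$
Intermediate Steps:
$\sqrt{\left(-19\right) 1019 + 49187} = \sqrt{-19361 + 49187} = \sqrt{29826} = 3 \sqrt{3314}$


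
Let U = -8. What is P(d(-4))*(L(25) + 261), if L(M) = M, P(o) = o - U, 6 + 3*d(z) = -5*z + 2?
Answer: 11440/3 ≈ 3813.3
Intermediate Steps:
d(z) = -4/3 - 5*z/3 (d(z) = -2 + (-5*z + 2)/3 = -2 + (2 - 5*z)/3 = -2 + (⅔ - 5*z/3) = -4/3 - 5*z/3)
P(o) = 8 + o (P(o) = o - 1*(-8) = o + 8 = 8 + o)
P(d(-4))*(L(25) + 261) = (8 + (-4/3 - 5/3*(-4)))*(25 + 261) = (8 + (-4/3 + 20/3))*286 = (8 + 16/3)*286 = (40/3)*286 = 11440/3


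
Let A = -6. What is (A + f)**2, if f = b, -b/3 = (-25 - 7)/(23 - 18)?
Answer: 4356/25 ≈ 174.24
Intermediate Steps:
b = 96/5 (b = -3*(-25 - 7)/(23 - 18) = -(-96)/5 = -3*(-32/5) = 96/5 ≈ 19.200)
f = 96/5 ≈ 19.200
(A + f)**2 = (-6 + 96/5)**2 = (66/5)**2 = 4356/25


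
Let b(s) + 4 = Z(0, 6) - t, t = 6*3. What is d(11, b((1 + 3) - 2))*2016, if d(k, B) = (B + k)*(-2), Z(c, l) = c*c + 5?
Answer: 24192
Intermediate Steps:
Z(c, l) = 5 + c² (Z(c, l) = c² + 5 = 5 + c²)
t = 18
b(s) = -17 (b(s) = -4 + ((5 + 0²) - 1*18) = -4 + ((5 + 0) - 18) = -4 + (5 - 18) = -4 - 13 = -17)
d(k, B) = -2*B - 2*k
d(11, b((1 + 3) - 2))*2016 = (-2*(-17) - 2*11)*2016 = (34 - 22)*2016 = 12*2016 = 24192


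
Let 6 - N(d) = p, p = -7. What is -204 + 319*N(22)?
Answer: 3943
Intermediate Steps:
N(d) = 13 (N(d) = 6 - 1*(-7) = 6 + 7 = 13)
-204 + 319*N(22) = -204 + 319*13 = -204 + 4147 = 3943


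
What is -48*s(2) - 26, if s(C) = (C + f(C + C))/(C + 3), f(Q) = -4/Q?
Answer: -178/5 ≈ -35.600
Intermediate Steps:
s(C) = (C - 2/C)/(3 + C) (s(C) = (C - 4/(C + C))/(C + 3) = (C - 4*1/(2*C))/(3 + C) = (C - 2/C)/(3 + C))
-48*s(2) - 26 = -48*(-2 + 2²)/(2*(3 + 2)) - 26 = -24*(-2 + 4)/5 - 26 = -24*2/5 - 26 = -48*⅕ - 26 = -48/5 - 26 = -178/5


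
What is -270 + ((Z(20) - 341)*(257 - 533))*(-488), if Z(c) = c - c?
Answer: -45928878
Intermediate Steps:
Z(c) = 0
-270 + ((Z(20) - 341)*(257 - 533))*(-488) = -270 + ((0 - 341)*(257 - 533))*(-488) = -270 - 341*(-276)*(-488) = -270 + 94116*(-488) = -270 - 45928608 = -45928878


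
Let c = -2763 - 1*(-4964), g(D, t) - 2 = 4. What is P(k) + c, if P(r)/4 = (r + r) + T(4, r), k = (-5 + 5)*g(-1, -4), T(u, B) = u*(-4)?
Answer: 2137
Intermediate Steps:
g(D, t) = 6 (g(D, t) = 2 + 4 = 6)
c = 2201 (c = -2763 + 4964 = 2201)
T(u, B) = -4*u
k = 0 (k = (-5 + 5)*6 = 0*6 = 0)
P(r) = -64 + 8*r (P(r) = 4*((r + r) - 4*4) = 4*(2*r - 16) = 4*(-16 + 2*r) = -64 + 8*r)
P(k) + c = (-64 + 8*0) + 2201 = (-64 + 0) + 2201 = -64 + 2201 = 2137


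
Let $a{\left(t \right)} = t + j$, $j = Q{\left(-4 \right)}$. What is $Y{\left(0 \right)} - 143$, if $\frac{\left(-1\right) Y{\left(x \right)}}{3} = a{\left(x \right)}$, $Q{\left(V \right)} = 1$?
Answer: $-146$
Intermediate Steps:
$j = 1$
$a{\left(t \right)} = 1 + t$ ($a{\left(t \right)} = t + 1 = 1 + t$)
$Y{\left(x \right)} = -3 - 3 x$ ($Y{\left(x \right)} = - 3 \left(1 + x\right) = -3 - 3 x$)
$Y{\left(0 \right)} - 143 = \left(-3 - 0\right) - 143 = \left(-3 + 0\right) - 143 = -3 - 143 = -146$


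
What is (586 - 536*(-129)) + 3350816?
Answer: 3420546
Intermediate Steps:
(586 - 536*(-129)) + 3350816 = (586 + 69144) + 3350816 = 69730 + 3350816 = 3420546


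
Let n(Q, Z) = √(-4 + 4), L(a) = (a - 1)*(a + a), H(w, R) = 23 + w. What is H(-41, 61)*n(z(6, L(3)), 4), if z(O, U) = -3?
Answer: 0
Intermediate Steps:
L(a) = 2*a*(-1 + a) (L(a) = (-1 + a)*(2*a) = 2*a*(-1 + a))
n(Q, Z) = 0 (n(Q, Z) = √0 = 0)
H(-41, 61)*n(z(6, L(3)), 4) = (23 - 41)*0 = -18*0 = 0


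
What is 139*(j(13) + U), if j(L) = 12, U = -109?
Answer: -13483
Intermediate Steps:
139*(j(13) + U) = 139*(12 - 109) = 139*(-97) = -13483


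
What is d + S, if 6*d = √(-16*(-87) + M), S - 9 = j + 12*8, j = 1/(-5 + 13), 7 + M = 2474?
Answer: 841/8 + √3859/6 ≈ 115.48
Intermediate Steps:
M = 2467 (M = -7 + 2474 = 2467)
j = ⅛ (j = 1/8 = ⅛ ≈ 0.12500)
S = 841/8 (S = 9 + (⅛ + 12*8) = 9 + (⅛ + 96) = 9 + 769/8 = 841/8 ≈ 105.13)
d = √3859/6 (d = √(-16*(-87) + 2467)/6 = √(1392 + 2467)/6 = √3859/6 ≈ 10.353)
d + S = √3859/6 + 841/8 = 841/8 + √3859/6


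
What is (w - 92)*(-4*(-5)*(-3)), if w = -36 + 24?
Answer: 6240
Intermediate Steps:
w = -12
(w - 92)*(-4*(-5)*(-3)) = (-12 - 92)*(-4*(-5)*(-3)) = -2080*(-3) = -104*(-60) = 6240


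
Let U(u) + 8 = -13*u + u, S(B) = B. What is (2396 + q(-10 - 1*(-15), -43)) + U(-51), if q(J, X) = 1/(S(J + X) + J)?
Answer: 98999/33 ≈ 3000.0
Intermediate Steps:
U(u) = -8 - 12*u (U(u) = -8 + (-13*u + u) = -8 - 12*u)
q(J, X) = 1/(X + 2*J) (q(J, X) = 1/((J + X) + J) = 1/(X + 2*J))
(2396 + q(-10 - 1*(-15), -43)) + U(-51) = (2396 + 1/(-43 + 2*(-10 - 1*(-15)))) + (-8 - 12*(-51)) = (2396 + 1/(-43 + 2*(-10 + 15))) + (-8 + 612) = (2396 + 1/(-43 + 2*5)) + 604 = (2396 + 1/(-43 + 10)) + 604 = (2396 + 1/(-33)) + 604 = (2396 - 1/33) + 604 = 79067/33 + 604 = 98999/33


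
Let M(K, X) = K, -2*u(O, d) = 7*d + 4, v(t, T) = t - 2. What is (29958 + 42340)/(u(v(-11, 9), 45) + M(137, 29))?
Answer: -144596/45 ≈ -3213.2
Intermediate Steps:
v(t, T) = -2 + t
u(O, d) = -2 - 7*d/2 (u(O, d) = -(7*d + 4)/2 = -(4 + 7*d)/2 = -2 - 7*d/2)
(29958 + 42340)/(u(v(-11, 9), 45) + M(137, 29)) = (29958 + 42340)/((-2 - 7/2*45) + 137) = 72298/((-2 - 315/2) + 137) = 72298/(-319/2 + 137) = 72298/(-45/2) = 72298*(-2/45) = -144596/45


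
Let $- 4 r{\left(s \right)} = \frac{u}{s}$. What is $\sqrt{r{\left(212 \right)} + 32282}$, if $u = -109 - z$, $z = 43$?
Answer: $\frac{\sqrt{362722566}}{106} \approx 179.67$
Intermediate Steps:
$u = -152$ ($u = -109 - 43 = -152$)
$r{\left(s \right)} = \frac{38}{s}$ ($r{\left(s \right)} = - \frac{\left(-152\right) \frac{1}{s}}{4} = \frac{38}{s}$)
$\sqrt{r{\left(212 \right)} + 32282} = \sqrt{\frac{38}{212} + 32282} = \sqrt{38 \cdot \frac{1}{212} + 32282} = \sqrt{\frac{19}{106} + 32282} = \sqrt{\frac{3421911}{106}} = \frac{\sqrt{362722566}}{106}$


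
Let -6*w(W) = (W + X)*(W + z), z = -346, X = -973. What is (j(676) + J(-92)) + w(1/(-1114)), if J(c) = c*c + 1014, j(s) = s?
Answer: -342186260431/7445976 ≈ -45956.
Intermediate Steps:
J(c) = 1014 + c**2 (J(c) = c**2 + 1014 = 1014 + c**2)
w(W) = -(-973 + W)*(-346 + W)/6 (w(W) = -(W - 973)*(W - 346)/6 = -(-973 + W)*(-346 + W)/6)
(j(676) + J(-92)) + w(1/(-1114)) = (676 + (1014 + (-92)**2)) + (-168329/3 - (1/(-1114))**2/6 + (1319/6)/(-1114)) = (676 + (1014 + 8464)) + (-168329/3 - (-1/1114)**2/6 + (1319/6)*(-1/1114)) = (676 + 9478) + (-168329/3 - 1/6*1/1240996 - 1319/6684) = 10154 + (-168329/3 - 1/7445976 - 1319/6684) = 10154 - 417792700735/7445976 = -342186260431/7445976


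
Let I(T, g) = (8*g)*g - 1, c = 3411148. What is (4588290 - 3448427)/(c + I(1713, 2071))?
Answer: 1139863/37723475 ≈ 0.030216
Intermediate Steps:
I(T, g) = -1 + 8*g² (I(T, g) = 8*g² - 1 = -1 + 8*g²)
(4588290 - 3448427)/(c + I(1713, 2071)) = (4588290 - 3448427)/(3411148 + (-1 + 8*2071²)) = 1139863/(3411148 + (-1 + 8*4289041)) = 1139863/(3411148 + (-1 + 34312328)) = 1139863/(3411148 + 34312327) = 1139863/37723475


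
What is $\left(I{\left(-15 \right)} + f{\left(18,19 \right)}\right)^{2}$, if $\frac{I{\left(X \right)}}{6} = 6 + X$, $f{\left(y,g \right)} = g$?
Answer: $1225$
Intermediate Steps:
$I{\left(X \right)} = 36 + 6 X$ ($I{\left(X \right)} = 6 \left(6 + X\right) = 36 + 6 X$)
$\left(I{\left(-15 \right)} + f{\left(18,19 \right)}\right)^{2} = \left(\left(36 + 6 \left(-15\right)\right) + 19\right)^{2} = \left(\left(36 - 90\right) + 19\right)^{2} = \left(-54 + 19\right)^{2} = \left(-35\right)^{2} = 1225$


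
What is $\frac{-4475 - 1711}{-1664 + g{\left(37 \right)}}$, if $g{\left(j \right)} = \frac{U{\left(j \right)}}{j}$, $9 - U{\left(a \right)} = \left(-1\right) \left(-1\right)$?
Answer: $\frac{38147}{10260} \approx 3.718$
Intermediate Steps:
$U{\left(a \right)} = 8$ ($U{\left(a \right)} = 9 - \left(-1\right) \left(-1\right) = 9 - 1 = 8$)
$g{\left(j \right)} = \frac{8}{j}$
$\frac{-4475 - 1711}{-1664 + g{\left(37 \right)}} = \frac{-4475 - 1711}{-1664 + \frac{8}{37}} = - \frac{6186}{-1664 + 8 \cdot \frac{1}{37}} = - \frac{6186}{-1664 + \frac{8}{37}} = - \frac{6186}{- \frac{61560}{37}} = \left(-6186\right) \left(- \frac{37}{61560}\right) = \frac{38147}{10260}$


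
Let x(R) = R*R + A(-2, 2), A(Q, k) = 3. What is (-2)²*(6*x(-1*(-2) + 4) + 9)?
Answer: 972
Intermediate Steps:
x(R) = 3 + R² (x(R) = R*R + 3 = R² + 3 = 3 + R²)
(-2)²*(6*x(-1*(-2) + 4) + 9) = (-2)²*(6*(3 + (-1*(-2) + 4)²) + 9) = 4*(6*(3 + (2 + 4)²) + 9) = 4*(6*(3 + 6²) + 9) = 4*(6*(3 + 36) + 9) = 4*(6*39 + 9) = 4*(234 + 9) = 4*243 = 972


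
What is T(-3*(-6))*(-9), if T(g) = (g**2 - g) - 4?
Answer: -2718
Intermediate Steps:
T(g) = -4 + g**2 - g
T(-3*(-6))*(-9) = (-4 + (-3*(-6))**2 - (-3)*(-6))*(-9) = (-4 + 18**2 - 1*18)*(-9) = (-4 + 324 - 18)*(-9) = 302*(-9) = -2718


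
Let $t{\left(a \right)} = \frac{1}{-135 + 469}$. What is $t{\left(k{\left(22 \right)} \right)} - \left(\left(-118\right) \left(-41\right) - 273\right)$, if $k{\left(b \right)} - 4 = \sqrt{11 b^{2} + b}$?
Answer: $- \frac{1524709}{334} \approx -4565.0$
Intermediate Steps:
$k{\left(b \right)} = 4 + \sqrt{b + 11 b^{2}}$ ($k{\left(b \right)} = 4 + \sqrt{11 b^{2} + b} = 4 + \sqrt{b + 11 b^{2}}$)
$t{\left(a \right)} = \frac{1}{334}$
$t{\left(k{\left(22 \right)} \right)} - \left(\left(-118\right) \left(-41\right) - 273\right) = \frac{1}{334} - \left(\left(-118\right) \left(-41\right) - 273\right) = \frac{1}{334} - \left(4838 - 273\right) = \frac{1}{334} - 4565 = - \frac{1524709}{334}$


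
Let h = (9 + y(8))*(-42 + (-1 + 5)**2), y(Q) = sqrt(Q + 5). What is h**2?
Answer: 63544 + 12168*sqrt(13) ≈ 1.0742e+5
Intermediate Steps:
y(Q) = sqrt(5 + Q)
h = -234 - 26*sqrt(13) (h = (9 + sqrt(5 + 8))*(-42 + (-1 + 5)**2) = (9 + sqrt(13))*(-42 + 4**2) = (9 + sqrt(13))*(-42 + 16) = (9 + sqrt(13))*(-26) = -234 - 26*sqrt(13) ≈ -327.74)
h**2 = (-234 - 26*sqrt(13))**2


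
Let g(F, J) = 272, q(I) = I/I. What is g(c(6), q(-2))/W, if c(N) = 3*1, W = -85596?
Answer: -68/21399 ≈ -0.0031777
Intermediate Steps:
c(N) = 3
q(I) = 1
g(c(6), q(-2))/W = 272/(-85596) = 272*(-1/85596) = -68/21399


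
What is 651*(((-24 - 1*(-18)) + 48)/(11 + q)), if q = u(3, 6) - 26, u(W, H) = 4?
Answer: -27342/11 ≈ -2485.6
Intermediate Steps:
q = -22 (q = 4 - 26 = -22)
651*(((-24 - 1*(-18)) + 48)/(11 + q)) = 651*(((-24 - 1*(-18)) + 48)/(11 - 22)) = 651*(((-24 + 18) + 48)/(-11)) = 651*((-6 + 48)*(-1/11)) = 651*(42*(-1/11)) = 651*(-42/11) = -27342/11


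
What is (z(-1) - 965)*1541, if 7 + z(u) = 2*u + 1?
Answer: -1499393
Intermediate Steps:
z(u) = -6 + 2*u (z(u) = -7 + (2*u + 1) = -7 + (1 + 2*u) = -6 + 2*u)
(z(-1) - 965)*1541 = ((-6 + 2*(-1)) - 965)*1541 = ((-6 - 2) - 965)*1541 = (-8 - 965)*1541 = -973*1541 = -1499393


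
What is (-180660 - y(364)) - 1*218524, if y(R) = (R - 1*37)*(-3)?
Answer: -398203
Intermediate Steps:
y(R) = 111 - 3*R (y(R) = (R - 37)*(-3) = (-37 + R)*(-3) = 111 - 3*R)
(-180660 - y(364)) - 1*218524 = (-180660 - (111 - 3*364)) - 1*218524 = (-180660 - (111 - 1092)) - 218524 = (-180660 - 1*(-981)) - 218524 = (-180660 + 981) - 218524 = -179679 - 218524 = -398203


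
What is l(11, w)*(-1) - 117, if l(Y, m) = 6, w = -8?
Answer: -123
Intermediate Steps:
l(11, w)*(-1) - 117 = 6*(-1) - 117 = -6 - 117 = -123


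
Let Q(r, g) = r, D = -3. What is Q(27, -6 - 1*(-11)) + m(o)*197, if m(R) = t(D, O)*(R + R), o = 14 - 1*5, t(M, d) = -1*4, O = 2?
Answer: -14157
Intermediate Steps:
t(M, d) = -4
o = 9 (o = 14 - 5 = 9)
m(R) = -8*R (m(R) = -4*(R + R) = -8*R)
Q(27, -6 - 1*(-11)) + m(o)*197 = 27 - 8*9*197 = 27 - 72*197 = 27 - 14184 = -14157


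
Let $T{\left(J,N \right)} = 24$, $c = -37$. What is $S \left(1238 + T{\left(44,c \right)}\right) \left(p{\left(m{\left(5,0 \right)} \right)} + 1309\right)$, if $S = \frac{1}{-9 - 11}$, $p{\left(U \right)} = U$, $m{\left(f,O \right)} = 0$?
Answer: $- \frac{825979}{10} \approx -82598.0$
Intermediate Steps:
$S = - \frac{1}{20}$ ($S = \frac{1}{-20} = - \frac{1}{20} \approx -0.05$)
$S \left(1238 + T{\left(44,c \right)}\right) \left(p{\left(m{\left(5,0 \right)} \right)} + 1309\right) = - \frac{\left(1238 + 24\right) \left(0 + 1309\right)}{20} = - \frac{1262 \cdot 1309}{20} = \left(- \frac{1}{20}\right) 1651958 = - \frac{825979}{10}$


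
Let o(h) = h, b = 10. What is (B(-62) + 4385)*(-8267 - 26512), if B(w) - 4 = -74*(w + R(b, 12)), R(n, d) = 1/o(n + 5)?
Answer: -1560197533/5 ≈ -3.1204e+8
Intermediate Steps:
R(n, d) = 1/(5 + n) (R(n, d) = 1/(n + 5) = 1/(5 + n))
B(w) = -14/15 - 74*w (B(w) = 4 - 74*(w + 1/(5 + 10)) = 4 - 74*(w + 1/15) = 4 - 74*(1/15 + w) = 4 + (-74/15 - 74*w) = -14/15 - 74*w)
(B(-62) + 4385)*(-8267 - 26512) = ((-14/15 - 74*(-62)) + 4385)*(-8267 - 26512) = ((-14/15 + 4588) + 4385)*(-34779) = (68806/15 + 4385)*(-34779) = (134581/15)*(-34779) = -1560197533/5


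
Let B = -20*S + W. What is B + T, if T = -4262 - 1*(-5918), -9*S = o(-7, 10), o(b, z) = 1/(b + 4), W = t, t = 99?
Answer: 47365/27 ≈ 1754.3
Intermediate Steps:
W = 99
o(b, z) = 1/(4 + b)
S = 1/27 (S = -1/(9*(4 - 7)) = -⅑/(-3) = -⅑*(-⅓) = 1/27 ≈ 0.037037)
B = 2653/27 (B = -20*1/27 + 99 = -20/27 + 99 = 2653/27 ≈ 98.259)
T = 1656 (T = -4262 + 5918 = 1656)
B + T = 2653/27 + 1656 = 47365/27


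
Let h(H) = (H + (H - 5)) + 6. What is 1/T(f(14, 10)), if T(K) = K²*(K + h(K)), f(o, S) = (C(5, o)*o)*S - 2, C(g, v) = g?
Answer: 1/1020692380 ≈ 9.7973e-10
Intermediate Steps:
h(H) = 1 + 2*H (h(H) = (H + (-5 + H)) + 6 = (-5 + 2*H) + 6 = 1 + 2*H)
f(o, S) = -2 + 5*S*o (f(o, S) = (5*o)*S - 2 = 5*S*o - 2 = -2 + 5*S*o)
T(K) = K²*(1 + 3*K) (T(K) = K²*(K + (1 + 2*K)) = K²*(1 + 3*K))
1/T(f(14, 10)) = 1/((-2 + 5*10*14)²*(1 + 3*(-2 + 5*10*14))) = 1/((-2 + 700)²*(1 + 3*(-2 + 700))) = 1/(698²*(1 + 3*698)) = 1/(487204*(1 + 2094)) = 1/(487204*2095) = 1/1020692380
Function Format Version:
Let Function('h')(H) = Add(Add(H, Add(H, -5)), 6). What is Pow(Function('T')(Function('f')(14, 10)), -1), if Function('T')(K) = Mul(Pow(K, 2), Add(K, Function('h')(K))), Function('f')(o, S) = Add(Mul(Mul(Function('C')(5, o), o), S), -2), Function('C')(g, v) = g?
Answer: Rational(1, 1020692380) ≈ 9.7973e-10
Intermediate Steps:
Function('h')(H) = Add(1, Mul(2, H)) (Function('h')(H) = Add(Add(H, Add(-5, H)), 6) = Add(Add(-5, Mul(2, H)), 6) = Add(1, Mul(2, H)))
Function('f')(o, S) = Add(-2, Mul(5, S, o)) (Function('f')(o, S) = Add(Mul(Mul(5, o), S), -2) = Add(Mul(5, S, o), -2) = Add(-2, Mul(5, S, o)))
Function('T')(K) = Mul(Pow(K, 2), Add(1, Mul(3, K))) (Function('T')(K) = Mul(Pow(K, 2), Add(K, Add(1, Mul(2, K)))) = Mul(Pow(K, 2), Add(1, Mul(3, K))))
Pow(Function('T')(Function('f')(14, 10)), -1) = Pow(Mul(Pow(Add(-2, Mul(5, 10, 14)), 2), Add(1, Mul(3, Add(-2, Mul(5, 10, 14))))), -1) = Pow(Mul(Pow(Add(-2, 700), 2), Add(1, Mul(3, Add(-2, 700)))), -1) = Pow(Mul(Pow(698, 2), Add(1, Mul(3, 698))), -1) = Pow(Mul(487204, Add(1, 2094)), -1) = Pow(Mul(487204, 2095), -1) = Pow(1020692380, -1) = Rational(1, 1020692380)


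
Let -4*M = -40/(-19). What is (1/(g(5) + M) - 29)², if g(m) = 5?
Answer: 5982916/7225 ≈ 828.08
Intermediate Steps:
M = -10/19 (M = -(-10)/(-19) = -(-10)*(-1)/19 = -¼*40/19 = -10/19 ≈ -0.52632)
(1/(g(5) + M) - 29)² = (1/(5 - 10/19) - 29)² = (1/(85/19) - 29)² = (19/85 - 29)² = (-2446/85)² = 5982916/7225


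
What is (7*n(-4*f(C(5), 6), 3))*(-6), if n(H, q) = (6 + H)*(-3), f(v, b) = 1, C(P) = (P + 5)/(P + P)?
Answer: 252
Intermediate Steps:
C(P) = (5 + P)/(2*P) (C(P) = (5 + P)/((2*P)) = (5 + P)*(1/(2*P)) = (5 + P)/(2*P))
n(H, q) = -18 - 3*H
(7*n(-4*f(C(5), 6), 3))*(-6) = (7*(-18 - (-12)))*(-6) = (7*(-18 - 3*(-4)))*(-6) = (7*(-18 + 12))*(-6) = (7*(-6))*(-6) = -42*(-6) = 252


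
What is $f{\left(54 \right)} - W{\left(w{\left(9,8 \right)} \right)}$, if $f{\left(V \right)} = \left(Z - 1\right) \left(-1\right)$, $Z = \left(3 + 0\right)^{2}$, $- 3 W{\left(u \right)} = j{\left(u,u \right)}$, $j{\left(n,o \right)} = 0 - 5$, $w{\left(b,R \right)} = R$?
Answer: $- \frac{29}{3} \approx -9.6667$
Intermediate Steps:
$j{\left(n,o \right)} = -5$
$W{\left(u \right)} = \frac{5}{3}$ ($W{\left(u \right)} = \left(- \frac{1}{3}\right) \left(-5\right) = \frac{5}{3}$)
$Z = 9$ ($Z = 3^{2} = 9$)
$f{\left(V \right)} = -8$ ($f{\left(V \right)} = \left(9 - 1\right) \left(-1\right) = 8 \left(-1\right) = -8$)
$f{\left(54 \right)} - W{\left(w{\left(9,8 \right)} \right)} = -8 - \frac{5}{3} = - \frac{29}{3}$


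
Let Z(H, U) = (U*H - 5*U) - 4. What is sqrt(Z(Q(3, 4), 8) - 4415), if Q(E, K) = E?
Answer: I*sqrt(4435) ≈ 66.596*I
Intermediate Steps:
Z(H, U) = -4 - 5*U + H*U (Z(H, U) = (H*U - 5*U) - 4 = (-5*U + H*U) - 4 = -4 - 5*U + H*U)
sqrt(Z(Q(3, 4), 8) - 4415) = sqrt((-4 - 5*8 + 3*8) - 4415) = sqrt((-4 - 40 + 24) - 4415) = sqrt(-20 - 4415) = sqrt(-4435) = I*sqrt(4435)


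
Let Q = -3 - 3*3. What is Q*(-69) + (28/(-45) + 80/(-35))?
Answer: 259904/315 ≈ 825.09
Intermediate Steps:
Q = -12 (Q = -3 - 9 = -12)
Q*(-69) + (28/(-45) + 80/(-35)) = -12*(-69) + (28/(-45) + 80/(-35)) = 828 + (28*(-1/45) + 80*(-1/35)) = 828 + (-28/45 - 16/7) = 828 - 916/315 = 259904/315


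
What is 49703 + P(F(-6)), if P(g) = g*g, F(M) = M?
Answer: 49739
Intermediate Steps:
P(g) = g²
49703 + P(F(-6)) = 49703 + (-6)² = 49703 + 36 = 49739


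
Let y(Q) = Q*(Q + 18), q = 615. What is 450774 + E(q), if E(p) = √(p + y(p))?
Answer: 450774 + √389910 ≈ 4.5140e+5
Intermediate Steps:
y(Q) = Q*(18 + Q)
E(p) = √(p + p*(18 + p))
450774 + E(q) = 450774 + √(615*(19 + 615)) = 450774 + √(615*634) = 450774 + √389910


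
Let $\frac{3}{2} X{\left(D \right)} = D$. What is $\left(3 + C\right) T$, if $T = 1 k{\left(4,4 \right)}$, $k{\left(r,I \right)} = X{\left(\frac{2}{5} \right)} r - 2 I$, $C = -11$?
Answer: $\frac{832}{15} \approx 55.467$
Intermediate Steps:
$X{\left(D \right)} = \frac{2 D}{3}$
$k{\left(r,I \right)} = - 2 I + \frac{4 r}{15}$ ($k{\left(r,I \right)} = \frac{2 \cdot \frac{2}{5}}{3} r - 2 I = \frac{2 \cdot 2 \cdot \frac{1}{5}}{3} r - 2 I = \frac{2}{3} \cdot \frac{2}{5} r - 2 I = \frac{4 r}{15} - 2 I = - 2 I + \frac{4 r}{15}$)
$T = - \frac{104}{15}$ ($T = 1 \left(\left(-2\right) 4 + \frac{4}{15} \cdot 4\right) = 1 \left(-8 + \frac{16}{15}\right) = 1 \left(- \frac{104}{15}\right) = - \frac{104}{15} \approx -6.9333$)
$\left(3 + C\right) T = \left(3 - 11\right) \left(- \frac{104}{15}\right) = \left(-8\right) \left(- \frac{104}{15}\right) = \frac{832}{15}$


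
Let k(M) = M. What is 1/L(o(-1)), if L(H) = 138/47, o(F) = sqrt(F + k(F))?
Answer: 47/138 ≈ 0.34058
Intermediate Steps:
o(F) = sqrt(2)*sqrt(F) (o(F) = sqrt(F + F) = sqrt(2*F) = sqrt(2)*sqrt(F))
L(H) = 138/47 (L(H) = 138*(1/47) = 138/47)
1/L(o(-1)) = 1/(138/47) = 47/138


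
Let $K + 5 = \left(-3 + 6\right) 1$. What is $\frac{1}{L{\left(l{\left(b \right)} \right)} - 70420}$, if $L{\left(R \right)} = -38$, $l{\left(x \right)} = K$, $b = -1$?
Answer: $- \frac{1}{70458} \approx -1.4193 \cdot 10^{-5}$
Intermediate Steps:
$K = -2$ ($K = -5 + \left(-3 + 6\right) 1 = -5 + 3 \cdot 1 = -5 + 3 = -2$)
$l{\left(x \right)} = -2$
$\frac{1}{L{\left(l{\left(b \right)} \right)} - 70420} = \frac{1}{-38 - 70420} = \frac{1}{-70458} = - \frac{1}{70458}$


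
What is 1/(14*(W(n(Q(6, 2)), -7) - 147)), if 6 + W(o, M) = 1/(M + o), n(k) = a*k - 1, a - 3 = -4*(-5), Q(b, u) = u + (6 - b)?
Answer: -19/40691 ≈ -0.00046693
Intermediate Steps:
Q(b, u) = 6 + u - b
a = 23 (a = 3 - 4*(-5) = 3 + 20 = 23)
n(k) = -1 + 23*k (n(k) = 23*k - 1 = -1 + 23*k)
W(o, M) = -6 + 1/(M + o)
1/(14*(W(n(Q(6, 2)), -7) - 147)) = 1/(14*((1 - 6*(-7) - 6*(-1 + 23*(6 + 2 - 1*6)))/(-7 + (-1 + 23*(6 + 2 - 1*6))) - 147)) = 1/(14*((1 + 42 - 6*(-1 + 23*(6 + 2 - 6)))/(-7 + (-1 + 23*(6 + 2 - 6))) - 147)) = 1/(14*((1 + 42 - 6*(-1 + 23*2))/(-7 + (-1 + 23*2)) - 147)) = 1/(14*((1 + 42 - 6*(-1 + 46))/(-7 + (-1 + 46)) - 147)) = 1/(14*((1 + 42 - 6*45)/(-7 + 45) - 147)) = 1/(14*((1 + 42 - 270)/38 - 147)) = 1/(14*((1/38)*(-227) - 147)) = 1/(14*(-227/38 - 147)) = 1/(14*(-5813/38)) = 1/(-40691/19) = -19/40691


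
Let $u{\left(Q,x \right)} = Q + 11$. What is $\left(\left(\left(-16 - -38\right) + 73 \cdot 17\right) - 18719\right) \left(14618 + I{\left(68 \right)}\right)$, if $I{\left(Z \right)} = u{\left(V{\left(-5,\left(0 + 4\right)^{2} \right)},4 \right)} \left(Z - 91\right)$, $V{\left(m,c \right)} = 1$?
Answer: $-250353952$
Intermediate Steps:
$u{\left(Q,x \right)} = 11 + Q$
$I{\left(Z \right)} = -1092 + 12 Z$ ($I{\left(Z \right)} = \left(11 + 1\right) \left(Z - 91\right) = 12 \left(-91 + Z\right) = -1092 + 12 Z$)
$\left(\left(\left(-16 - -38\right) + 73 \cdot 17\right) - 18719\right) \left(14618 + I{\left(68 \right)}\right) = \left(\left(\left(-16 - -38\right) + 73 \cdot 17\right) - 18719\right) \left(14618 + \left(-1092 + 12 \cdot 68\right)\right) = \left(\left(\left(-16 + 38\right) + 1241\right) - 18719\right) \left(14618 + \left(-1092 + 816\right)\right) = \left(\left(22 + 1241\right) - 18719\right) \left(14618 - 276\right) = \left(1263 - 18719\right) 14342 = \left(-17456\right) 14342 = -250353952$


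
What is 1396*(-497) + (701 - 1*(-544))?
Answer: -692567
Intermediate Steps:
1396*(-497) + (701 - 1*(-544)) = -693812 + (701 + 544) = -693812 + 1245 = -692567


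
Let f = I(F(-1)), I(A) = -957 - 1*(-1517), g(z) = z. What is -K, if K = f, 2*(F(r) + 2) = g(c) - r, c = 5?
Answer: -560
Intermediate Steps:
F(r) = ½ - r/2 (F(r) = -2 + (5 - r)/2 = -2 + (5/2 - r/2) = ½ - r/2)
I(A) = 560 (I(A) = -957 + 1517 = 560)
f = 560
K = 560
-K = -1*560 = -560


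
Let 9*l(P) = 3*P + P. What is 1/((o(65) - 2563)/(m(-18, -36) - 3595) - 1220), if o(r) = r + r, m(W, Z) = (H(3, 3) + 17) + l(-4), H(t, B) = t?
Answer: -32191/39251123 ≈ -0.00082013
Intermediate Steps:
l(P) = 4*P/9 (l(P) = (3*P + P)/9 = (4*P)/9 = 4*P/9)
m(W, Z) = 164/9 (m(W, Z) = (3 + 17) + (4/9)*(-4) = 20 - 16/9 = 164/9)
o(r) = 2*r
1/((o(65) - 2563)/(m(-18, -36) - 3595) - 1220) = 1/((2*65 - 2563)/(164/9 - 3595) - 1220) = 1/((130 - 2563)/(-32191/9) - 1220) = 1/(-2433*(-9/32191) - 1220) = 1/(21897/32191 - 1220) = 1/(-39251123/32191) = -32191/39251123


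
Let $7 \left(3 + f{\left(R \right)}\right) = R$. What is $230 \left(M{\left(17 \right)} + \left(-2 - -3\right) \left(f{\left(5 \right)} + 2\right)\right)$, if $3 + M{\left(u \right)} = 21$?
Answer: $\frac{28520}{7} \approx 4074.3$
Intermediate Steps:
$f{\left(R \right)} = -3 + \frac{R}{7}$
$M{\left(u \right)} = 18$ ($M{\left(u \right)} = -3 + 21 = 18$)
$230 \left(M{\left(17 \right)} + \left(-2 - -3\right) \left(f{\left(5 \right)} + 2\right)\right) = 230 \left(18 + \left(-2 - -3\right) \left(\left(-3 + \frac{1}{7} \cdot 5\right) + 2\right)\right) = 230 \left(18 + \left(-2 + 3\right) \left(\left(-3 + \frac{5}{7}\right) + 2\right)\right) = 230 \left(18 + 1 \left(- \frac{16}{7} + 2\right)\right) = 230 \left(18 + 1 \left(- \frac{2}{7}\right)\right) = 230 \left(18 - \frac{2}{7}\right) = 230 \cdot \frac{124}{7} = \frac{28520}{7}$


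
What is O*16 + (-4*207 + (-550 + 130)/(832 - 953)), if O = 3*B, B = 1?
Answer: -93960/121 ≈ -776.53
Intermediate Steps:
O = 3 (O = 3*1 = 3)
O*16 + (-4*207 + (-550 + 130)/(832 - 953)) = 3*16 + (-4*207 + (-550 + 130)/(832 - 953)) = 48 + (-828 - 420/(-121)) = 48 + (-828 - 420*(-1/121)) = 48 + (-828 + 420/121) = 48 - 99768/121 = -93960/121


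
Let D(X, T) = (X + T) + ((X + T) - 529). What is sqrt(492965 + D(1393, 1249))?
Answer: 2*sqrt(124430) ≈ 705.49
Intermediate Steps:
D(X, T) = -529 + 2*T + 2*X (D(X, T) = (T + X) + ((T + X) - 529) = (T + X) + (-529 + T + X) = -529 + 2*T + 2*X)
sqrt(492965 + D(1393, 1249)) = sqrt(492965 + (-529 + 2*1249 + 2*1393)) = sqrt(492965 + (-529 + 2498 + 2786)) = sqrt(492965 + 4755) = sqrt(497720) = 2*sqrt(124430)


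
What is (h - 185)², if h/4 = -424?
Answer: 3538161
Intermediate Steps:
h = -1696 (h = 4*(-424) = -1696)
(h - 185)² = (-1696 - 185)² = (-1881)² = 3538161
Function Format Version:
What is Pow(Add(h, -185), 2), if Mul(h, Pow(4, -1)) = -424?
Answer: 3538161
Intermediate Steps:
h = -1696 (h = Mul(4, -424) = -1696)
Pow(Add(h, -185), 2) = Pow(Add(-1696, -185), 2) = Pow(-1881, 2) = 3538161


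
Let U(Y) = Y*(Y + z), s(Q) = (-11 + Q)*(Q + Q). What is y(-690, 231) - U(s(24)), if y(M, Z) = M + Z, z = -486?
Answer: -86571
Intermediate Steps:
s(Q) = 2*Q*(-11 + Q) (s(Q) = (-11 + Q)*(2*Q) = 2*Q*(-11 + Q))
U(Y) = Y*(-486 + Y) (U(Y) = Y*(Y - 486) = Y*(-486 + Y))
y(-690, 231) - U(s(24)) = (-690 + 231) - 2*24*(-11 + 24)*(-486 + 2*24*(-11 + 24)) = -459 - 2*24*13*(-486 + 2*24*13) = -459 - 624*(-486 + 624) = -459 - 624*138 = -459 - 1*86112 = -459 - 86112 = -86571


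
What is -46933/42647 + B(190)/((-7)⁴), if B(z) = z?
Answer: -104583203/102395447 ≈ -1.0214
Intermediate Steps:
-46933/42647 + B(190)/((-7)⁴) = -46933/42647 + 190/((-7)⁴) = -46933*1/42647 + 190/2401 = -46933/42647 + 190*(1/2401) = -46933/42647 + 190/2401 = -104583203/102395447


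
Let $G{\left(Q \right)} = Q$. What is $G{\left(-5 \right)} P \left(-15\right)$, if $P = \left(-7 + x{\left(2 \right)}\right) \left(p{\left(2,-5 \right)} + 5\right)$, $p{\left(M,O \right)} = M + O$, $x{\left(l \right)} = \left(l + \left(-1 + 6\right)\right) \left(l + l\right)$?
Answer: $3150$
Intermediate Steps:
$x{\left(l \right)} = 2 l \left(5 + l\right)$ ($x{\left(l \right)} = \left(l + 5\right) 2 l = \left(5 + l\right) 2 l = 2 l \left(5 + l\right)$)
$P = 42$ ($P = \left(-7 + 2 \cdot 2 \left(5 + 2\right)\right) \left(\left(2 - 5\right) + 5\right) = \left(-7 + 2 \cdot 2 \cdot 7\right) \left(-3 + 5\right) = \left(-7 + 28\right) 2 = 21 \cdot 2 = 42$)
$G{\left(-5 \right)} P \left(-15\right) = \left(-5\right) 42 \left(-15\right) = \left(-210\right) \left(-15\right) = 3150$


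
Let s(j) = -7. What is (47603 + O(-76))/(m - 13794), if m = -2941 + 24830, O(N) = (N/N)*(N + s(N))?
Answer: 9504/1619 ≈ 5.8703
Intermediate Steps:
O(N) = -7 + N (O(N) = (N/N)*(N - 7) = 1*(-7 + N) = -7 + N)
m = 21889
(47603 + O(-76))/(m - 13794) = (47603 + (-7 - 76))/(21889 - 13794) = (47603 - 83)/8095 = 47520*(1/8095) = 9504/1619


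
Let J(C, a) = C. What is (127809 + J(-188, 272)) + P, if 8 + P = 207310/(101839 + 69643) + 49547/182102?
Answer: 1992522428353903/15613607582 ≈ 1.2761e+5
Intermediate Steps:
P = -101784868519/15613607582 (P = -8 + (207310/(101839 + 69643) + 49547/182102) = -8 + (207310/171482 + 49547*(1/182102)) = -8 + (207310*(1/171482) + 49547/182102) = -8 + (103655/85741 + 49547/182102) = -8 + 23123992137/15613607582 = -101784868519/15613607582 ≈ -6.5190)
(127809 + J(-188, 272)) + P = (127809 - 188) - 101784868519/15613607582 = 127621 - 101784868519/15613607582 = 1992522428353903/15613607582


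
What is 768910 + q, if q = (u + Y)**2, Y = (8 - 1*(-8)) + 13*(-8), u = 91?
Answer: 768919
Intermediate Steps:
Y = -88 (Y = (8 + 8) - 104 = 16 - 104 = -88)
q = 9 (q = (91 - 88)**2 = 3**2 = 9)
768910 + q = 768910 + 9 = 768919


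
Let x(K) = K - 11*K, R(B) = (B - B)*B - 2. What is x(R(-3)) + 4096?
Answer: 4116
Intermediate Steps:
R(B) = -2 (R(B) = 0*B - 2 = 0 - 2 = -2)
x(K) = -10*K
x(R(-3)) + 4096 = -10*(-2) + 4096 = 20 + 4096 = 4116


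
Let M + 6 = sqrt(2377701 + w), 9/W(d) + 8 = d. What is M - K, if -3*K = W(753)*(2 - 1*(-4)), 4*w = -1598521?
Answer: -4452/745 + sqrt(7912283)/2 ≈ 1400.5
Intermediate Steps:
w = -1598521/4 (w = (1/4)*(-1598521) = -1598521/4 ≈ -3.9963e+5)
W(d) = 9/(-8 + d)
M = -6 + sqrt(7912283)/2 (M = -6 + sqrt(2377701 - 1598521/4) = -6 + sqrt(7912283/4) = -6 + sqrt(7912283)/2 ≈ 1400.4)
K = -18/745 (K = -9/(-8 + 753)*(2 - 1*(-4))/3 = -9/745*(2 + 4)/3 = -9*(1/745)*6/3 = -3*6/745 = -1/3*54/745 = -18/745 ≈ -0.024161)
M - K = (-6 + sqrt(7912283)/2) - 1*(-18/745) = (-6 + sqrt(7912283)/2) + 18/745 = -4452/745 + sqrt(7912283)/2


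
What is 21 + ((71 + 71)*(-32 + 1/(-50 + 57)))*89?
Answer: -2818127/7 ≈ -4.0259e+5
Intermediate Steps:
21 + ((71 + 71)*(-32 + 1/(-50 + 57)))*89 = 21 + (142*(-32 + 1/7))*89 = 21 + (142*(-32 + ⅐))*89 = 21 + (142*(-223/7))*89 = 21 - 31666/7*89 = 21 - 2818274/7 = -2818127/7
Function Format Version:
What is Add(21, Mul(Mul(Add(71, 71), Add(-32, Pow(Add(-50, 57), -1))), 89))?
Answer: Rational(-2818127, 7) ≈ -4.0259e+5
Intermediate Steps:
Add(21, Mul(Mul(Add(71, 71), Add(-32, Pow(Add(-50, 57), -1))), 89)) = Add(21, Mul(Mul(142, Add(-32, Pow(7, -1))), 89)) = Add(21, Mul(Mul(142, Add(-32, Rational(1, 7))), 89)) = Add(21, Mul(Mul(142, Rational(-223, 7)), 89)) = Add(21, Mul(Rational(-31666, 7), 89)) = Add(21, Rational(-2818274, 7)) = Rational(-2818127, 7)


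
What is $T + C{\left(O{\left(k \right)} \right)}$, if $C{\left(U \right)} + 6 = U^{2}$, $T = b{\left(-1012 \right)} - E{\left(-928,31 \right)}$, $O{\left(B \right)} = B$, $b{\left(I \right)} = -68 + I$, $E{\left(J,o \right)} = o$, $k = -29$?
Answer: $-276$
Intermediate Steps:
$T = -1111$ ($T = \left(-68 - 1012\right) - 31 = -1080 - 31 = -1111$)
$C{\left(U \right)} = -6 + U^{2}$
$T + C{\left(O{\left(k \right)} \right)} = -1111 - \left(6 - \left(-29\right)^{2}\right) = -1111 + \left(-6 + 841\right) = -1111 + 835 = -276$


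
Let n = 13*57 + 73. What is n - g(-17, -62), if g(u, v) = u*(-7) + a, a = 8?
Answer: 687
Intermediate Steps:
g(u, v) = 8 - 7*u (g(u, v) = u*(-7) + 8 = -7*u + 8 = 8 - 7*u)
n = 814 (n = 741 + 73 = 814)
n - g(-17, -62) = 814 - (8 - 7*(-17)) = 814 - (8 + 119) = 814 - 1*127 = 814 - 127 = 687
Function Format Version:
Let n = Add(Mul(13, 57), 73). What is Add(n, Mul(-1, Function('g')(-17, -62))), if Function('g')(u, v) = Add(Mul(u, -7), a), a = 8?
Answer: 687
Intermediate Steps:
Function('g')(u, v) = Add(8, Mul(-7, u)) (Function('g')(u, v) = Add(Mul(u, -7), 8) = Add(Mul(-7, u), 8) = Add(8, Mul(-7, u)))
n = 814 (n = Add(741, 73) = 814)
Add(n, Mul(-1, Function('g')(-17, -62))) = Add(814, Mul(-1, Add(8, Mul(-7, -17)))) = Add(814, Mul(-1, Add(8, 119))) = Add(814, Mul(-1, 127)) = Add(814, -127) = 687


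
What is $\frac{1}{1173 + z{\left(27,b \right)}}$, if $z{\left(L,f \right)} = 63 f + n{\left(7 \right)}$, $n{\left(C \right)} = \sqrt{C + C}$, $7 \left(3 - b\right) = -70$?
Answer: $\frac{996}{1984025} - \frac{\sqrt{14}}{3968050} \approx 0.00050107$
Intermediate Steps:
$b = 13$ ($b = 3 - -10 = 3 + 10 = 13$)
$n{\left(C \right)} = \sqrt{2} \sqrt{C}$ ($n{\left(C \right)} = \sqrt{2 C} = \sqrt{2} \sqrt{C}$)
$z{\left(L,f \right)} = \sqrt{14} + 63 f$ ($z{\left(L,f \right)} = 63 f + \sqrt{2} \sqrt{7} = 63 f + \sqrt{14} = \sqrt{14} + 63 f$)
$\frac{1}{1173 + z{\left(27,b \right)}} = \frac{1}{1173 + \left(\sqrt{14} + 63 \cdot 13\right)} = \frac{1}{1173 + \left(\sqrt{14} + 819\right)} = \frac{1}{1173 + \left(819 + \sqrt{14}\right)} = \frac{1}{1992 + \sqrt{14}}$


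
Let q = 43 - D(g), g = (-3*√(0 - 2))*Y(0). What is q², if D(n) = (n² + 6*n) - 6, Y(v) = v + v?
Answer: 2401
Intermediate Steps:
Y(v) = 2*v
g = 0 (g = (-3*√(0 - 2))*(2*0) = -3*I*√2*0 = 0)
D(n) = -6 + n² + 6*n
q = 49 (q = 43 - (-6 + 0² + 6*0) = 43 - (-6 + 0 + 0) = 43 - 1*(-6) = 43 + 6 = 49)
q² = 49² = 2401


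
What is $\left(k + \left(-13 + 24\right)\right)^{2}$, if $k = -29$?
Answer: $324$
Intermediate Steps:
$\left(k + \left(-13 + 24\right)\right)^{2} = \left(-29 + \left(-13 + 24\right)\right)^{2} = \left(-29 + 11\right)^{2} = \left(-18\right)^{2} = 324$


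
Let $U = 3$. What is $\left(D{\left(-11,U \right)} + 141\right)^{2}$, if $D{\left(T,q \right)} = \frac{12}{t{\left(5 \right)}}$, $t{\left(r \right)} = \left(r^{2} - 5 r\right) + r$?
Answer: $\frac{514089}{25} \approx 20564.0$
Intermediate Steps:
$t{\left(r \right)} = r^{2} - 4 r$
$D{\left(T,q \right)} = \frac{12}{5}$ ($D{\left(T,q \right)} = \frac{12}{5 \left(-4 + 5\right)} = \frac{12}{5 \cdot 1} = \frac{12}{5}$)
$\left(D{\left(-11,U \right)} + 141\right)^{2} = \left(\frac{12}{5} + 141\right)^{2} = \left(\frac{717}{5}\right)^{2} = \frac{514089}{25}$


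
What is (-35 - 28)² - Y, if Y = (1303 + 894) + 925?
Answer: 847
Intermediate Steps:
Y = 3122 (Y = 2197 + 925 = 3122)
(-35 - 28)² - Y = (-35 - 28)² - 1*3122 = (-63)² - 3122 = 3969 - 3122 = 847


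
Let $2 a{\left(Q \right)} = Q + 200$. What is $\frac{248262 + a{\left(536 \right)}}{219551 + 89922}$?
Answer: $\frac{248630}{309473} \approx 0.8034$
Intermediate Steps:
$a{\left(Q \right)} = 100 + \frac{Q}{2}$ ($a{\left(Q \right)} = \frac{Q + 200}{2} = \frac{200 + Q}{2} = 100 + \frac{Q}{2}$)
$\frac{248262 + a{\left(536 \right)}}{219551 + 89922} = \frac{248262 + \left(100 + \frac{1}{2} \cdot 536\right)}{219551 + 89922} = \frac{248262 + \left(100 + 268\right)}{309473} = \left(248262 + 368\right) \frac{1}{309473} = 248630 \cdot \frac{1}{309473} = \frac{248630}{309473}$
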